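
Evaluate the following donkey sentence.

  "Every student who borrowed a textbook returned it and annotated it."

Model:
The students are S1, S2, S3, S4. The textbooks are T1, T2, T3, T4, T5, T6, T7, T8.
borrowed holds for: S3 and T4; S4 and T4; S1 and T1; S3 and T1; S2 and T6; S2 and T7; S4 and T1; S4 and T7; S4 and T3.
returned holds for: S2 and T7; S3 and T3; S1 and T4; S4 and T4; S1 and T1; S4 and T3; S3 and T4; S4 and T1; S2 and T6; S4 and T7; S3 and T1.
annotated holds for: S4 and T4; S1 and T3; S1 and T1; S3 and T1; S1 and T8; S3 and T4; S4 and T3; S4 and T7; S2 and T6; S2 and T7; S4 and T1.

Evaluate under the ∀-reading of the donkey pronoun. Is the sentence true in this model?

True

"it" takes "a textbook" as antecedent — a donkey pronoun bound across the clause boundary.
Strong reading: for every (s,t) with borrowed(s,t), returned(s,t) ∧ annotated(s,t).
Restrictor pairs: (S1,T1) ✓  (S2,T6) ✓  (S2,T7) ✓  (S3,T1) ✓  (S3,T4) ✓  (S4,T1) ✓  (S4,T3) ✓  (S4,T4) ✓  (S4,T7) ✓
Every restrictor pair satisfies the scope.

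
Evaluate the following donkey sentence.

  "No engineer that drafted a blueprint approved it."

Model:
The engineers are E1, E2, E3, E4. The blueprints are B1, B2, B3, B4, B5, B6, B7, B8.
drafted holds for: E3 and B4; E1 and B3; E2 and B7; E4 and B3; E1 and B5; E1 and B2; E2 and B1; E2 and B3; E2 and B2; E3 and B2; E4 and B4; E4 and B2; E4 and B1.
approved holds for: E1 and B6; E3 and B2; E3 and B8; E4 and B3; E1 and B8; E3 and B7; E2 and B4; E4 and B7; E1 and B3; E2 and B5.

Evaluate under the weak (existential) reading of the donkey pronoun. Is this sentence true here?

"it" takes "a blueprint" as antecedent — a donkey pronoun bound across the clause boundary.
Truth condition: for no (e,b) with drafted(e,b) does approved(e,b) hold.
Restrictor pairs — does the scope hold? (E1,B2):fails  (E1,B3):holds  (E1,B5):fails  (E2,B1):fails  (E2,B2):fails  (E2,B3):fails  (E2,B7):fails  (E3,B2):holds  (E3,B4):fails  (E4,B1):fails  (E4,B2):fails  (E4,B3):holds  (E4,B4):fails
Scope holds for 3 pair(s), so the sentence is false.

False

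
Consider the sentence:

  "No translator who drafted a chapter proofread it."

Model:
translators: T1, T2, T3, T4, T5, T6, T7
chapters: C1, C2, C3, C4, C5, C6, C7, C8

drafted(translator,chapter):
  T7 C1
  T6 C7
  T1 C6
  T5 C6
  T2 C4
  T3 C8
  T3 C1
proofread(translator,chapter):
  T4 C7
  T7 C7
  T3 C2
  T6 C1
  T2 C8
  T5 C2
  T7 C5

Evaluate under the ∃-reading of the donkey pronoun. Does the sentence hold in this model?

True

"it" takes "a chapter" as antecedent — a donkey pronoun bound across the clause boundary.
Truth condition: for no (t,c) with drafted(t,c) does proofread(t,c) hold.
Restrictor pairs — does the scope hold? (T1,C6):fails  (T2,C4):fails  (T3,C1):fails  (T3,C8):fails  (T5,C6):fails  (T6,C7):fails  (T7,C1):fails
Scope holds for no restrictor pair, so the sentence is true.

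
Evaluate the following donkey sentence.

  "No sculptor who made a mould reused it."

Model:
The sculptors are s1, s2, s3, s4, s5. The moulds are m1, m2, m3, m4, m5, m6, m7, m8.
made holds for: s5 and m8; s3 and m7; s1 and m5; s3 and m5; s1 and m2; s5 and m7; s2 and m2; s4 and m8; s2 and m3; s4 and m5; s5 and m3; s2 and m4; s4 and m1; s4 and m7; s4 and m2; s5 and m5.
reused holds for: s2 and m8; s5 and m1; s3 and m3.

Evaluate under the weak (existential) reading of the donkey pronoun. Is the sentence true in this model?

True

"it" takes "a mould" as antecedent — a donkey pronoun bound across the clause boundary.
Truth condition: for no (s,m) with made(s,m) does reused(s,m) hold.
Restrictor pairs — does the scope hold? (s1,m2):fails  (s1,m5):fails  (s2,m2):fails  (s2,m3):fails  (s2,m4):fails  (s3,m5):fails  (s3,m7):fails  (s4,m1):fails  (s4,m2):fails  (s4,m5):fails  (s4,m7):fails  (s4,m8):fails  (s5,m3):fails  (s5,m5):fails  (s5,m7):fails  (s5,m8):fails
Scope holds for no restrictor pair, so the sentence is true.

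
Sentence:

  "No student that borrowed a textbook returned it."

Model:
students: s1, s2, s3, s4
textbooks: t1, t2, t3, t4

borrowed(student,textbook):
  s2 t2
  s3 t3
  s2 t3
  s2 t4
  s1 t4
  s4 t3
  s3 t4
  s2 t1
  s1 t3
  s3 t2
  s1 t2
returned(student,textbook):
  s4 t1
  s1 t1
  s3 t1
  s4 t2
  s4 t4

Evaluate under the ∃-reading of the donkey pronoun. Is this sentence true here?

"it" takes "a textbook" as antecedent — a donkey pronoun bound across the clause boundary.
Truth condition: for no (s,t) with borrowed(s,t) does returned(s,t) hold.
Restrictor pairs — does the scope hold? (s1,t2):fails  (s1,t3):fails  (s1,t4):fails  (s2,t1):fails  (s2,t2):fails  (s2,t3):fails  (s2,t4):fails  (s3,t2):fails  (s3,t3):fails  (s3,t4):fails  (s4,t3):fails
Scope holds for no restrictor pair, so the sentence is true.

True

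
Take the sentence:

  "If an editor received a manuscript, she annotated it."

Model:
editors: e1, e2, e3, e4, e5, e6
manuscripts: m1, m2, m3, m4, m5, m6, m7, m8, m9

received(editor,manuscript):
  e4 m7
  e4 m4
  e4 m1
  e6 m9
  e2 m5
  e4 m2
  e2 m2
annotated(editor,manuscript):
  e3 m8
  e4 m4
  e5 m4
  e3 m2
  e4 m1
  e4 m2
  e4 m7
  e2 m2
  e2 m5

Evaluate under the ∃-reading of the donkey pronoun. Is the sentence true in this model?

"it" takes "a manuscript" as antecedent — a donkey pronoun bound across the clause boundary.
Weak reading: every editor e with some received-manuscript has at least one received-manuscript m such that annotated(e,m).
Per editor: e2:✓  e4:✓  e6:✗
e6 has no witness among its received-manuscripts.

False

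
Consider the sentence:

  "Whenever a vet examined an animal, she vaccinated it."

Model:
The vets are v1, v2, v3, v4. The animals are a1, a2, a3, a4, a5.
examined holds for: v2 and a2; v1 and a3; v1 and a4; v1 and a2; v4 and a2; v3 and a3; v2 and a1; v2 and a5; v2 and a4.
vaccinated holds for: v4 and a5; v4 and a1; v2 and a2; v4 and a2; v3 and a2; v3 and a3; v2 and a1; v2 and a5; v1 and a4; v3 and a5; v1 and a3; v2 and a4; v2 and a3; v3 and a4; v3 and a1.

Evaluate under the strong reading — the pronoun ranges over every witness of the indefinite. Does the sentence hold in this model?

"it" takes "an animal" as antecedent — a donkey pronoun bound across the clause boundary.
Strong reading: for every (v,a) with examined(v,a), vaccinated(v,a).
Restrictor pairs: (v1,a2) ✗  (v1,a3) ✓  (v1,a4) ✓  (v2,a1) ✓  (v2,a2) ✓  (v2,a4) ✓  (v2,a5) ✓  (v3,a3) ✓  (v4,a2) ✓
Counterexample: (v1,a2) is in examined but fails the scope.

False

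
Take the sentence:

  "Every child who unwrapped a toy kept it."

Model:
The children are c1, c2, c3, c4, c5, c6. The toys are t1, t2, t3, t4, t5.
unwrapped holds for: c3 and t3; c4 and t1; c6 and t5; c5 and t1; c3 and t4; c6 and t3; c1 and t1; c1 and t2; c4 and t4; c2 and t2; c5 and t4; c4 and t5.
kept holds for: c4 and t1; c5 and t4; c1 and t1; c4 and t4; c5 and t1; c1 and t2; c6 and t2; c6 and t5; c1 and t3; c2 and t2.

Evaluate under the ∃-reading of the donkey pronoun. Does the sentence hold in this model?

False

"it" takes "a toy" as antecedent — a donkey pronoun bound across the clause boundary.
Weak reading: every child c with some unwrapped-toy has at least one unwrapped-toy t such that kept(c,t).
Per child: c1:✓  c2:✓  c3:✗  c4:✓  c5:✓  c6:✓
c3 has no witness among its unwrapped-toys.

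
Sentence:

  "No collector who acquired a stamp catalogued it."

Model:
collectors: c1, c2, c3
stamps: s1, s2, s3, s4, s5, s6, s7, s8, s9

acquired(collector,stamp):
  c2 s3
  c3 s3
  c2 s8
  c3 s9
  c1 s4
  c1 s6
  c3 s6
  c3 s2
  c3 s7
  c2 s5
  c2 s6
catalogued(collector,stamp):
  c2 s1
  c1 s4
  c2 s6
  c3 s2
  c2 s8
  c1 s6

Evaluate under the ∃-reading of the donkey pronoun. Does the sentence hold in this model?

"it" takes "a stamp" as antecedent — a donkey pronoun bound across the clause boundary.
Truth condition: for no (c,s) with acquired(c,s) does catalogued(c,s) hold.
Restrictor pairs — does the scope hold? (c1,s4):holds  (c1,s6):holds  (c2,s3):fails  (c2,s5):fails  (c2,s6):holds  (c2,s8):holds  (c3,s2):holds  (c3,s3):fails  (c3,s6):fails  (c3,s7):fails  (c3,s9):fails
Scope holds for 5 pair(s), so the sentence is false.

False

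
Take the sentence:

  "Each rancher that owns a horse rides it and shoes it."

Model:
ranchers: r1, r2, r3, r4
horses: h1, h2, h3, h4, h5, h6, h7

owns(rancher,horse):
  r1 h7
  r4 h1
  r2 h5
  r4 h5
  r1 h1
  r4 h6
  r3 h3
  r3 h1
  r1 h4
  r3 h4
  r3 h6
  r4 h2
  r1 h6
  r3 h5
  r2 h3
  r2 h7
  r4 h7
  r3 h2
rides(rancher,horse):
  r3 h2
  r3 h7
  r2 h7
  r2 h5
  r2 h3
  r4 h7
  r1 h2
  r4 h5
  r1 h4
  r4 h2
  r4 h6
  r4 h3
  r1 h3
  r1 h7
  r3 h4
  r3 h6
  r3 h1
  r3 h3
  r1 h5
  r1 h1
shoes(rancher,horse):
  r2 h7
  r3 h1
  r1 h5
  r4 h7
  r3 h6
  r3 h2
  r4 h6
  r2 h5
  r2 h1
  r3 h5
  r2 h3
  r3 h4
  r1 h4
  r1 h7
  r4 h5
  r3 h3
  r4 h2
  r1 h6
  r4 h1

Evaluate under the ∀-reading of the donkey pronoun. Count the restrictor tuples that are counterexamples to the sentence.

4

"it" takes "a horse" as antecedent — a donkey pronoun bound across the clause boundary.
Strong reading: for every (r,h) with owns(r,h), rides(r,h) ∧ shoes(r,h).
Restrictor pairs: (r1,h1) ✗  (r1,h4) ✓  (r1,h6) ✗  (r1,h7) ✓  (r2,h3) ✓  (r2,h5) ✓  (r2,h7) ✓  (r3,h1) ✓  (r3,h2) ✓  (r3,h3) ✓  (r3,h4) ✓  (r3,h5) ✗  (r3,h6) ✓  (r4,h1) ✗  (r4,h2) ✓  (r4,h5) ✓  (r4,h6) ✓  (r4,h7) ✓
Counterexamples (restrictor pairs failing the scope): 4.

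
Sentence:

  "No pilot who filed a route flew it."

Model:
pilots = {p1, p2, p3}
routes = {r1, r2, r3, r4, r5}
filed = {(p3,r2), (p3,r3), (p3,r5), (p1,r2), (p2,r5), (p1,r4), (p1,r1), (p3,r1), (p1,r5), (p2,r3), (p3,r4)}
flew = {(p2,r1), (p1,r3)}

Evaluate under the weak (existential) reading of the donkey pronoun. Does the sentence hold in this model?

True

"it" takes "a route" as antecedent — a donkey pronoun bound across the clause boundary.
Truth condition: for no (p,r) with filed(p,r) does flew(p,r) hold.
Restrictor pairs — does the scope hold? (p1,r1):fails  (p1,r2):fails  (p1,r4):fails  (p1,r5):fails  (p2,r3):fails  (p2,r5):fails  (p3,r1):fails  (p3,r2):fails  (p3,r3):fails  (p3,r4):fails  (p3,r5):fails
Scope holds for no restrictor pair, so the sentence is true.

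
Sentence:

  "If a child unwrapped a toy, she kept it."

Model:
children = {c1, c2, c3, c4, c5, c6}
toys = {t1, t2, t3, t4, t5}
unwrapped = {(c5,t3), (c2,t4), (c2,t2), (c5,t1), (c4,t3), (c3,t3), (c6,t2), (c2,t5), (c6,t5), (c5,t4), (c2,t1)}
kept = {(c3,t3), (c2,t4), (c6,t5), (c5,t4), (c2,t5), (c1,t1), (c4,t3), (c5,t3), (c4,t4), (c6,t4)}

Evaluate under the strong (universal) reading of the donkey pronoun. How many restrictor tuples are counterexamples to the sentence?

"it" takes "a toy" as antecedent — a donkey pronoun bound across the clause boundary.
Strong reading: for every (c,t) with unwrapped(c,t), kept(c,t).
Restrictor pairs: (c2,t1) ✗  (c2,t2) ✗  (c2,t4) ✓  (c2,t5) ✓  (c3,t3) ✓  (c4,t3) ✓  (c5,t1) ✗  (c5,t3) ✓  (c5,t4) ✓  (c6,t2) ✗  (c6,t5) ✓
Counterexamples (restrictor pairs failing the scope): 4.

4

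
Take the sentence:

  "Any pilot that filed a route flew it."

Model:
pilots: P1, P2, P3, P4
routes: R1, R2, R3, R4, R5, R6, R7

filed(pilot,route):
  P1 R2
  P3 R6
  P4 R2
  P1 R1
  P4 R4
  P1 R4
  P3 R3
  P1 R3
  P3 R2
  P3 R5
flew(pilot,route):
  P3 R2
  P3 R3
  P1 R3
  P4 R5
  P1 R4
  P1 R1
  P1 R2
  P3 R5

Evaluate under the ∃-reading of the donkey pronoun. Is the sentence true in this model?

False

"it" takes "a route" as antecedent — a donkey pronoun bound across the clause boundary.
Weak reading: every pilot p with some filed-route has at least one filed-route r such that flew(p,r).
Per pilot: P1:✓  P3:✓  P4:✗
P4 has no witness among its filed-routes.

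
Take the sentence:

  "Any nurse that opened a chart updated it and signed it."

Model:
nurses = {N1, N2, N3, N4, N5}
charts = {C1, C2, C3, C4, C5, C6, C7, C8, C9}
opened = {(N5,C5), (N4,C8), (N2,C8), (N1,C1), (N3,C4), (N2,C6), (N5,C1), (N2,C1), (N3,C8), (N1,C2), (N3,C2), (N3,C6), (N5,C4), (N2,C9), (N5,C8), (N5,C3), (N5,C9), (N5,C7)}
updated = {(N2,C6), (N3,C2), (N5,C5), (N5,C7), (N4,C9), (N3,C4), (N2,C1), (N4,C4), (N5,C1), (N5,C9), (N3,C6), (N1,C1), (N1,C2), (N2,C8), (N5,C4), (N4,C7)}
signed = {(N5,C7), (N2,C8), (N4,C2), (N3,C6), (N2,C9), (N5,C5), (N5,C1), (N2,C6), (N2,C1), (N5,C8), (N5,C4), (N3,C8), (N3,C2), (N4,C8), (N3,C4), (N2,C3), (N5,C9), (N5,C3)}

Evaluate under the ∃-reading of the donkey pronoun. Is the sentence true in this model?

False

"it" takes "a chart" as antecedent — a donkey pronoun bound across the clause boundary.
Weak reading: every nurse n with some opened-chart has at least one opened-chart c such that updated(n,c) ∧ signed(n,c).
Per nurse: N1:✗  N2:✓  N3:✓  N4:✗  N5:✓
N1 has no witness among its opened-charts.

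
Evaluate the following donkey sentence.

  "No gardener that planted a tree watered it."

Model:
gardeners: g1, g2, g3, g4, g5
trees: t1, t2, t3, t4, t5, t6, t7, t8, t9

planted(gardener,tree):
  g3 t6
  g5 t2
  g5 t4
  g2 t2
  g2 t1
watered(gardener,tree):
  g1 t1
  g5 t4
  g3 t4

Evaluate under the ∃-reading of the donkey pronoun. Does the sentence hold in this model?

False

"it" takes "a tree" as antecedent — a donkey pronoun bound across the clause boundary.
Truth condition: for no (g,t) with planted(g,t) does watered(g,t) hold.
Restrictor pairs — does the scope hold? (g2,t1):fails  (g2,t2):fails  (g3,t6):fails  (g5,t2):fails  (g5,t4):holds
Scope holds for 1 pair(s), so the sentence is false.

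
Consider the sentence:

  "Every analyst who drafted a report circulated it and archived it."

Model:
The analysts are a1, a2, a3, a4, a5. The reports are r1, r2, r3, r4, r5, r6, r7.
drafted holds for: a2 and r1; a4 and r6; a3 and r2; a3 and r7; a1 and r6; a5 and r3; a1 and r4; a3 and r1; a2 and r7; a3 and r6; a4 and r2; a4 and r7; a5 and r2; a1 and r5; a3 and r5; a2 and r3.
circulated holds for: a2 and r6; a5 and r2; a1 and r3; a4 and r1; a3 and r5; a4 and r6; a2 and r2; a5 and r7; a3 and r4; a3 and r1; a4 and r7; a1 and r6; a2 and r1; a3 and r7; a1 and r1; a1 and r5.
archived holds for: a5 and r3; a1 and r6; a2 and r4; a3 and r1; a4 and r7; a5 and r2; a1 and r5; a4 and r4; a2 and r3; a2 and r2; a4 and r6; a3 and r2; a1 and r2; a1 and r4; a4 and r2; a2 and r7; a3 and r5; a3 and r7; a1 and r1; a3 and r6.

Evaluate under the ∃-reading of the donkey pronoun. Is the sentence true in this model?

"it" takes "a report" as antecedent — a donkey pronoun bound across the clause boundary.
Weak reading: every analyst a with some drafted-report has at least one drafted-report r such that circulated(a,r) ∧ archived(a,r).
Per analyst: a1:✓  a2:✗  a3:✓  a4:✓  a5:✓
a2 has no witness among its drafted-reports.

False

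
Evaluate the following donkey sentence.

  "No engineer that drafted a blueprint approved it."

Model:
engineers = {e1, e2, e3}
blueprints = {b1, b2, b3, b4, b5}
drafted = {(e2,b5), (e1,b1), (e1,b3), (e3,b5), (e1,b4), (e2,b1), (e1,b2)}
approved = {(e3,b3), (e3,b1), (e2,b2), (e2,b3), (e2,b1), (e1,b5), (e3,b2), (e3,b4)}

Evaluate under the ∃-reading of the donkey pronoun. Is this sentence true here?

"it" takes "a blueprint" as antecedent — a donkey pronoun bound across the clause boundary.
Truth condition: for no (e,b) with drafted(e,b) does approved(e,b) hold.
Restrictor pairs — does the scope hold? (e1,b1):fails  (e1,b2):fails  (e1,b3):fails  (e1,b4):fails  (e2,b1):holds  (e2,b5):fails  (e3,b5):fails
Scope holds for 1 pair(s), so the sentence is false.

False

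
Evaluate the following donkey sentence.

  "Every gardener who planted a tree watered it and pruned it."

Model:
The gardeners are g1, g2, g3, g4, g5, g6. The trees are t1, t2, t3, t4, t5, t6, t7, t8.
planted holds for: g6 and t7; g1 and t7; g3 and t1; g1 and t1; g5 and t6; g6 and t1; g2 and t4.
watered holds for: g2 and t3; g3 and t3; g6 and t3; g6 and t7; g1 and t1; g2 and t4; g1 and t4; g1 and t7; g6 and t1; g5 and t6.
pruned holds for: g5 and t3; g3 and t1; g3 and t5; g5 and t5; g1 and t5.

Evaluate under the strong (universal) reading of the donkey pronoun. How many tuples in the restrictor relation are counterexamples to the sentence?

7

"it" takes "a tree" as antecedent — a donkey pronoun bound across the clause boundary.
Strong reading: for every (g,t) with planted(g,t), watered(g,t) ∧ pruned(g,t).
Restrictor pairs: (g1,t1) ✗  (g1,t7) ✗  (g2,t4) ✗  (g3,t1) ✗  (g5,t6) ✗  (g6,t1) ✗  (g6,t7) ✗
Counterexamples (restrictor pairs failing the scope): 7.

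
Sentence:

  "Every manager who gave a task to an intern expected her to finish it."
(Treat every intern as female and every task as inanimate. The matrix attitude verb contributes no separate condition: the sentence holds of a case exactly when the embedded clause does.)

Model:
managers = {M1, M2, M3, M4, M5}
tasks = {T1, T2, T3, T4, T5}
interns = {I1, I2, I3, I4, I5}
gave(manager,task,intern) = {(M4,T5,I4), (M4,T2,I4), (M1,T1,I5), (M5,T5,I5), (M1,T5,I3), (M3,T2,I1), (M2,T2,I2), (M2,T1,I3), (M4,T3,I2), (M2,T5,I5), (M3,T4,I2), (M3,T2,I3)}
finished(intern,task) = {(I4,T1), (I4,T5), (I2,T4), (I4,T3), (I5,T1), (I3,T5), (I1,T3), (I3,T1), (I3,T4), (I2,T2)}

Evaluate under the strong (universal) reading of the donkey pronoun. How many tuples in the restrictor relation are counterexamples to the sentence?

6

"her" takes "an intern" as antecedent and "it" takes "a task"; both are donkey pronouns co-varying with the restrictor.
Strong reading: for every (m,t,i) with gave(m,t,i), finished(i,t).
Restrictor triples: (M1,T1,I5)→finished(I5,T1) ✓  (M1,T5,I3)→finished(I3,T5) ✓  (M2,T1,I3)→finished(I3,T1) ✓  (M2,T2,I2)→finished(I2,T2) ✓  (M2,T5,I5)→finished(I5,T5) ✗  (M3,T2,I1)→finished(I1,T2) ✗  (M3,T2,I3)→finished(I3,T2) ✗  (M3,T4,I2)→finished(I2,T4) ✓  (M4,T2,I4)→finished(I4,T2) ✗  (M4,T3,I2)→finished(I2,T3) ✗  (M4,T5,I4)→finished(I4,T5) ✓  (M5,T5,I5)→finished(I5,T5) ✗
Counterexamples (restrictor triples failing the scope): 6.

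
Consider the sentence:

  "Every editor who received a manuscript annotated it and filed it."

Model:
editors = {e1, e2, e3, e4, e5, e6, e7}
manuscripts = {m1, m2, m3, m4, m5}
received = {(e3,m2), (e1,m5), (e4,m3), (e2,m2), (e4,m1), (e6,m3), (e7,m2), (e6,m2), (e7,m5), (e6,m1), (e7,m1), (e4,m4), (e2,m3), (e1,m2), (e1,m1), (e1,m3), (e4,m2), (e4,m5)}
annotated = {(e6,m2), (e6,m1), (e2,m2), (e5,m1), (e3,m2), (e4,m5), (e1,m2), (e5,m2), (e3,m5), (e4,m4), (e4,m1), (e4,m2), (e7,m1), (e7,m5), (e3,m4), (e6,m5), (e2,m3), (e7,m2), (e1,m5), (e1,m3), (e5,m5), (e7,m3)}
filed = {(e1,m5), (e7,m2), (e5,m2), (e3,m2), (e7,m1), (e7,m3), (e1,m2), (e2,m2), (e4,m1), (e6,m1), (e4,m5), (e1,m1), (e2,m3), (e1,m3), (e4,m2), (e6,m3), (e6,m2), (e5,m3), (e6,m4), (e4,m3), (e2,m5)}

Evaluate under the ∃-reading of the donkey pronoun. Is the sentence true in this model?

True

"it" takes "a manuscript" as antecedent — a donkey pronoun bound across the clause boundary.
Weak reading: every editor e with some received-manuscript has at least one received-manuscript m such that annotated(e,m) ∧ filed(e,m).
Per editor: e1:✓  e2:✓  e3:✓  e4:✓  e6:✓  e7:✓
Every editor in the restrictor has a witness.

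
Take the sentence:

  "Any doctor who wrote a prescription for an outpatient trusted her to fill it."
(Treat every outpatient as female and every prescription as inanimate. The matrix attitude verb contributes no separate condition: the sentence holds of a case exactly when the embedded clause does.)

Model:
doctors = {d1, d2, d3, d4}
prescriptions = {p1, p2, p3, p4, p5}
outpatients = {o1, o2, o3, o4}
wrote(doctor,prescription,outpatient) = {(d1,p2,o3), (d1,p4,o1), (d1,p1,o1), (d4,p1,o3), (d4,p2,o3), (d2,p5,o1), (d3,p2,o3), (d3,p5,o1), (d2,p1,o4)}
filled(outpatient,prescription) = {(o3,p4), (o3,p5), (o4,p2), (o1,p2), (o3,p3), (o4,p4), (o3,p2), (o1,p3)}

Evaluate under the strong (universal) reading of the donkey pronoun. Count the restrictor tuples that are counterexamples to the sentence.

6

"her" takes "an outpatient" as antecedent and "it" takes "a prescription"; both are donkey pronouns co-varying with the restrictor.
Strong reading: for every (d,p,o) with wrote(d,p,o), filled(o,p).
Restrictor triples: (d1,p1,o1)→filled(o1,p1) ✗  (d1,p2,o3)→filled(o3,p2) ✓  (d1,p4,o1)→filled(o1,p4) ✗  (d2,p1,o4)→filled(o4,p1) ✗  (d2,p5,o1)→filled(o1,p5) ✗  (d3,p2,o3)→filled(o3,p2) ✓  (d3,p5,o1)→filled(o1,p5) ✗  (d4,p1,o3)→filled(o3,p1) ✗  (d4,p2,o3)→filled(o3,p2) ✓
Counterexamples (restrictor triples failing the scope): 6.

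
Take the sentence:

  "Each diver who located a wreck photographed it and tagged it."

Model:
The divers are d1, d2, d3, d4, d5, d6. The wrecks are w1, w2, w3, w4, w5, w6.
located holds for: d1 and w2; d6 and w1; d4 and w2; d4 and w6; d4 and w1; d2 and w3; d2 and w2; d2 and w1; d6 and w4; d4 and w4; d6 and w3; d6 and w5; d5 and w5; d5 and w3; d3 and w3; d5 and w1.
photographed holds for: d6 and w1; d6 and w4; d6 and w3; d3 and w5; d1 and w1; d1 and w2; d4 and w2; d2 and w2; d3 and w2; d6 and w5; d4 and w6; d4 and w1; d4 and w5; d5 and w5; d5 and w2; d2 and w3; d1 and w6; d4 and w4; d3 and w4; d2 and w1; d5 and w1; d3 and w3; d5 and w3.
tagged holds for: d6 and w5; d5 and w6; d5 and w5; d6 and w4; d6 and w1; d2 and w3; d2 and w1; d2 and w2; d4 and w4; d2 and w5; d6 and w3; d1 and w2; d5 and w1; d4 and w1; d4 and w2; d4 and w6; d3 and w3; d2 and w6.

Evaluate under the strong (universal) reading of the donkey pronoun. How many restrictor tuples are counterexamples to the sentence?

"it" takes "a wreck" as antecedent — a donkey pronoun bound across the clause boundary.
Strong reading: for every (d,w) with located(d,w), photographed(d,w) ∧ tagged(d,w).
Restrictor pairs: (d1,w2) ✓  (d2,w1) ✓  (d2,w2) ✓  (d2,w3) ✓  (d3,w3) ✓  (d4,w1) ✓  (d4,w2) ✓  (d4,w4) ✓  (d4,w6) ✓  (d5,w1) ✓  (d5,w3) ✗  (d5,w5) ✓  (d6,w1) ✓  (d6,w3) ✓  (d6,w4) ✓  (d6,w5) ✓
Counterexamples (restrictor pairs failing the scope): 1.

1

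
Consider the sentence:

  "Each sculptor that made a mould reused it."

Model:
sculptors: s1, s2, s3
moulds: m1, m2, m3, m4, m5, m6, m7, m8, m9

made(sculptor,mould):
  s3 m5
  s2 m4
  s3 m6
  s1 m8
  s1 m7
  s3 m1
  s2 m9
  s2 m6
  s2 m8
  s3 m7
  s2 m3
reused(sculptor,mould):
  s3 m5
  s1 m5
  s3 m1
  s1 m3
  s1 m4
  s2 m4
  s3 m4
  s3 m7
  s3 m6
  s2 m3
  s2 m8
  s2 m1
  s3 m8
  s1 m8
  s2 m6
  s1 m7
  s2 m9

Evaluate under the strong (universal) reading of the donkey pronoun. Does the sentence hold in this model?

True

"it" takes "a mould" as antecedent — a donkey pronoun bound across the clause boundary.
Strong reading: for every (s,m) with made(s,m), reused(s,m).
Restrictor pairs: (s1,m7) ✓  (s1,m8) ✓  (s2,m3) ✓  (s2,m4) ✓  (s2,m6) ✓  (s2,m8) ✓  (s2,m9) ✓  (s3,m1) ✓  (s3,m5) ✓  (s3,m6) ✓  (s3,m7) ✓
Every restrictor pair satisfies the scope.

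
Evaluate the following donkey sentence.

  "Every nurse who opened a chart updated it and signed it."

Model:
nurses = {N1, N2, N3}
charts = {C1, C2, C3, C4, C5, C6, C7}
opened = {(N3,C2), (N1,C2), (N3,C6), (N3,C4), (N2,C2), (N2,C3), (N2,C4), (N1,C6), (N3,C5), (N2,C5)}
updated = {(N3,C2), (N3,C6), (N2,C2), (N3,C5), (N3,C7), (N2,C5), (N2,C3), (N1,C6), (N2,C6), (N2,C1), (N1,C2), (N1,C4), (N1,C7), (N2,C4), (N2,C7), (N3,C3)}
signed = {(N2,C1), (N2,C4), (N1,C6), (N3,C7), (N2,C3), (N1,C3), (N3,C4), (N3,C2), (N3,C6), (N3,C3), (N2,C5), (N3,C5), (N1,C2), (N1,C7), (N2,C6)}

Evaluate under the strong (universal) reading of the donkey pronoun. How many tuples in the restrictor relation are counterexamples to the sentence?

2

"it" takes "a chart" as antecedent — a donkey pronoun bound across the clause boundary.
Strong reading: for every (n,c) with opened(n,c), updated(n,c) ∧ signed(n,c).
Restrictor pairs: (N1,C2) ✓  (N1,C6) ✓  (N2,C2) ✗  (N2,C3) ✓  (N2,C4) ✓  (N2,C5) ✓  (N3,C2) ✓  (N3,C4) ✗  (N3,C5) ✓  (N3,C6) ✓
Counterexamples (restrictor pairs failing the scope): 2.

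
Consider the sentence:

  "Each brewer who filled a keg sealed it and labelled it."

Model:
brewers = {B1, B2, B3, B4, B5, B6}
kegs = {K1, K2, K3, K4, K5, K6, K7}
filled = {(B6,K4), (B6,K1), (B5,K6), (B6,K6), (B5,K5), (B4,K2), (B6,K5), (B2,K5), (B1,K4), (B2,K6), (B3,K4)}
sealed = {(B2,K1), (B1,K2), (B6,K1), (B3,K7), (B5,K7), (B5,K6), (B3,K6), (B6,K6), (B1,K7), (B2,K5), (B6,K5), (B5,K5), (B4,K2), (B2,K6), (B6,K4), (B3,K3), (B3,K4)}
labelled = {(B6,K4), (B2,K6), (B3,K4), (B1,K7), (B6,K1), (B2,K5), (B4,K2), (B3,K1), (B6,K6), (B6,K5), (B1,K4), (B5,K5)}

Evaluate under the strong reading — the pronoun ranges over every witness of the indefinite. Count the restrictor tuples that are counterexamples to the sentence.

2

"it" takes "a keg" as antecedent — a donkey pronoun bound across the clause boundary.
Strong reading: for every (b,k) with filled(b,k), sealed(b,k) ∧ labelled(b,k).
Restrictor pairs: (B1,K4) ✗  (B2,K5) ✓  (B2,K6) ✓  (B3,K4) ✓  (B4,K2) ✓  (B5,K5) ✓  (B5,K6) ✗  (B6,K1) ✓  (B6,K4) ✓  (B6,K5) ✓  (B6,K6) ✓
Counterexamples (restrictor pairs failing the scope): 2.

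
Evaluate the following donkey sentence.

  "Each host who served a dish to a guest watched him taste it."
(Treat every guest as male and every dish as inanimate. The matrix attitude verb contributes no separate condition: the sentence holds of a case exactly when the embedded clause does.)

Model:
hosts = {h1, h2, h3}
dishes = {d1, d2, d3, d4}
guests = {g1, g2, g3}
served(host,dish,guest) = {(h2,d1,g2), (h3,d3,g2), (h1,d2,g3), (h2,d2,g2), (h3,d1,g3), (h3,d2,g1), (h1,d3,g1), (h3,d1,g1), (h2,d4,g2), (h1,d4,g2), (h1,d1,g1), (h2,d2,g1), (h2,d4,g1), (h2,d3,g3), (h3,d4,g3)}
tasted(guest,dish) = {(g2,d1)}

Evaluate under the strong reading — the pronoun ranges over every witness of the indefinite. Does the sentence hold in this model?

False

"him" takes "a guest" as antecedent and "it" takes "a dish"; both are donkey pronouns co-varying with the restrictor.
Strong reading: for every (h,d,g) with served(h,d,g), tasted(g,d).
Restrictor triples: (h1,d1,g1)→tasted(g1,d1) ✗  (h1,d2,g3)→tasted(g3,d2) ✗  (h1,d3,g1)→tasted(g1,d3) ✗  (h1,d4,g2)→tasted(g2,d4) ✗  (h2,d1,g2)→tasted(g2,d1) ✓  (h2,d2,g1)→tasted(g1,d2) ✗  (h2,d2,g2)→tasted(g2,d2) ✗  (h2,d3,g3)→tasted(g3,d3) ✗  (h2,d4,g1)→tasted(g1,d4) ✗  (h2,d4,g2)→tasted(g2,d4) ✗  (h3,d1,g1)→tasted(g1,d1) ✗  (h3,d1,g3)→tasted(g3,d1) ✗  (h3,d2,g1)→tasted(g1,d2) ✗  (h3,d3,g2)→tasted(g2,d3) ✗  (h3,d4,g3)→tasted(g3,d4) ✗
Counterexample: (h1,d1,g1) — tasted(g1,d1) does not hold.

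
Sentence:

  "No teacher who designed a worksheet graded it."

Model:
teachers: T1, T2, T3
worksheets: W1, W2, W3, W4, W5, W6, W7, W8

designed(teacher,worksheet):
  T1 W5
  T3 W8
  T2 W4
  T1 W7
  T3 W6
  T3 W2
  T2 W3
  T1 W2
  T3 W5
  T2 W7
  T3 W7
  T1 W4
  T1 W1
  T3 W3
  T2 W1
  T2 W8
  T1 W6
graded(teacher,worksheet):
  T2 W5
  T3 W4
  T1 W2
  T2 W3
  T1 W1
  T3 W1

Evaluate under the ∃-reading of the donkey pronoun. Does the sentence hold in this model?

"it" takes "a worksheet" as antecedent — a donkey pronoun bound across the clause boundary.
Truth condition: for no (t,w) with designed(t,w) does graded(t,w) hold.
Restrictor pairs — does the scope hold? (T1,W1):holds  (T1,W2):holds  (T1,W4):fails  (T1,W5):fails  (T1,W6):fails  (T1,W7):fails  (T2,W1):fails  (T2,W3):holds  (T2,W4):fails  (T2,W7):fails  (T2,W8):fails  (T3,W2):fails  (T3,W3):fails  (T3,W5):fails  (T3,W6):fails  (T3,W7):fails  (T3,W8):fails
Scope holds for 3 pair(s), so the sentence is false.

False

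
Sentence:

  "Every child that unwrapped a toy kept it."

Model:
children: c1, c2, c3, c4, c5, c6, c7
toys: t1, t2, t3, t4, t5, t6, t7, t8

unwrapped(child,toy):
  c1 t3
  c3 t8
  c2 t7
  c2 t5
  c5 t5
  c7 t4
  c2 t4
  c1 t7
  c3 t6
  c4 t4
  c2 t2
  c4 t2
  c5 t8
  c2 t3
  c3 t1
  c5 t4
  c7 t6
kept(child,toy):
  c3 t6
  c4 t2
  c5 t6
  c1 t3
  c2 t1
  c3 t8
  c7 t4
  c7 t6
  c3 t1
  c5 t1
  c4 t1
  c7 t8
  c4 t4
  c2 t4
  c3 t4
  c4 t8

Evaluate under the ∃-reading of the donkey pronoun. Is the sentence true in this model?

False

"it" takes "a toy" as antecedent — a donkey pronoun bound across the clause boundary.
Weak reading: every child c with some unwrapped-toy has at least one unwrapped-toy t such that kept(c,t).
Per child: c1:✓  c2:✓  c3:✓  c4:✓  c5:✗  c7:✓
c5 has no witness among its unwrapped-toys.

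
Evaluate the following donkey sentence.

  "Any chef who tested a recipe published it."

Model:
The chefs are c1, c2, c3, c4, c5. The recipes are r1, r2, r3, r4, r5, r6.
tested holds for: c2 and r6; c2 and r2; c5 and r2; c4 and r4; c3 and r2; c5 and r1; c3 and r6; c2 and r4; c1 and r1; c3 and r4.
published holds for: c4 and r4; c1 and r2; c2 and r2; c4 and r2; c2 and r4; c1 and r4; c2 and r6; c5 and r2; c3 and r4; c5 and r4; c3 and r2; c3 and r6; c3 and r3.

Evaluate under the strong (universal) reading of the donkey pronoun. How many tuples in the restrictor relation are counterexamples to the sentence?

"it" takes "a recipe" as antecedent — a donkey pronoun bound across the clause boundary.
Strong reading: for every (c,r) with tested(c,r), published(c,r).
Restrictor pairs: (c1,r1) ✗  (c2,r2) ✓  (c2,r4) ✓  (c2,r6) ✓  (c3,r2) ✓  (c3,r4) ✓  (c3,r6) ✓  (c4,r4) ✓  (c5,r1) ✗  (c5,r2) ✓
Counterexamples (restrictor pairs failing the scope): 2.

2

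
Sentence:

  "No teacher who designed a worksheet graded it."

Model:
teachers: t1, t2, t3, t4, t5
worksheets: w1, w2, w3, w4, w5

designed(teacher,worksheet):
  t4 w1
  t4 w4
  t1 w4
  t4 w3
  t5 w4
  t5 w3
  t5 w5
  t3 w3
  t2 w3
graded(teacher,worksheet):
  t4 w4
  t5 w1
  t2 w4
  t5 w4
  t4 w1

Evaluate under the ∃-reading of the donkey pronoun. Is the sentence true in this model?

"it" takes "a worksheet" as antecedent — a donkey pronoun bound across the clause boundary.
Truth condition: for no (t,w) with designed(t,w) does graded(t,w) hold.
Restrictor pairs — does the scope hold? (t1,w4):fails  (t2,w3):fails  (t3,w3):fails  (t4,w1):holds  (t4,w3):fails  (t4,w4):holds  (t5,w3):fails  (t5,w4):holds  (t5,w5):fails
Scope holds for 3 pair(s), so the sentence is false.

False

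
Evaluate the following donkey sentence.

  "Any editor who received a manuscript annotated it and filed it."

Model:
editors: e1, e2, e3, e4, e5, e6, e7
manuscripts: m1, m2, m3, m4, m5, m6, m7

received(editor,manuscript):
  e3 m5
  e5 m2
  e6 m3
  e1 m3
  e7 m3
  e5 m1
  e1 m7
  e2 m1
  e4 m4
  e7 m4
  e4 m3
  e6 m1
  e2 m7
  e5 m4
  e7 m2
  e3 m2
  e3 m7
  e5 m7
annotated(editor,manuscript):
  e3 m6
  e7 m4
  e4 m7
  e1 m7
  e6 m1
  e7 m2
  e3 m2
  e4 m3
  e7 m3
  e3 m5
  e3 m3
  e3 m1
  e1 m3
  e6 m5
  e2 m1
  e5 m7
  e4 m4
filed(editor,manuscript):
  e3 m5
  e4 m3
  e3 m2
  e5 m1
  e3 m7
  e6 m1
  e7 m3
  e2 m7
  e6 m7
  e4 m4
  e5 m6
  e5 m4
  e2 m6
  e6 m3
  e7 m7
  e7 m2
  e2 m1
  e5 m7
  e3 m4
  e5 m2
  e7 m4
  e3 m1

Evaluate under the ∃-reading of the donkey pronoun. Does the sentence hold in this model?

False

"it" takes "a manuscript" as antecedent — a donkey pronoun bound across the clause boundary.
Weak reading: every editor e with some received-manuscript has at least one received-manuscript m such that annotated(e,m) ∧ filed(e,m).
Per editor: e1:✗  e2:✓  e3:✓  e4:✓  e5:✓  e6:✓  e7:✓
e1 has no witness among its received-manuscripts.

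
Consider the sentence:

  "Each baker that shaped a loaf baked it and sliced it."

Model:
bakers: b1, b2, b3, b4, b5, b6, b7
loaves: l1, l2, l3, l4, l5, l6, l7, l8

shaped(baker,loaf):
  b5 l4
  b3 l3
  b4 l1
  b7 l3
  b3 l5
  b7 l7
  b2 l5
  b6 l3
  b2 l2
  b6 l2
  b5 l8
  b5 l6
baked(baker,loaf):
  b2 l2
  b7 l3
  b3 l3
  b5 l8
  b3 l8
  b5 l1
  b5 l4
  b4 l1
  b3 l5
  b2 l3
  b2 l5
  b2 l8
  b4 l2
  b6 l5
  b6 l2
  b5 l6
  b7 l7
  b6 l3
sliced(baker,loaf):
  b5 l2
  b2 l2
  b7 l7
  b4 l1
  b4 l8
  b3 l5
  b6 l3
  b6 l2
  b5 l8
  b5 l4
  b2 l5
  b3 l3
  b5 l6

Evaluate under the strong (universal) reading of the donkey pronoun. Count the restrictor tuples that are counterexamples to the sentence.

"it" takes "a loaf" as antecedent — a donkey pronoun bound across the clause boundary.
Strong reading: for every (b,l) with shaped(b,l), baked(b,l) ∧ sliced(b,l).
Restrictor pairs: (b2,l2) ✓  (b2,l5) ✓  (b3,l3) ✓  (b3,l5) ✓  (b4,l1) ✓  (b5,l4) ✓  (b5,l6) ✓  (b5,l8) ✓  (b6,l2) ✓  (b6,l3) ✓  (b7,l3) ✗  (b7,l7) ✓
Counterexamples (restrictor pairs failing the scope): 1.

1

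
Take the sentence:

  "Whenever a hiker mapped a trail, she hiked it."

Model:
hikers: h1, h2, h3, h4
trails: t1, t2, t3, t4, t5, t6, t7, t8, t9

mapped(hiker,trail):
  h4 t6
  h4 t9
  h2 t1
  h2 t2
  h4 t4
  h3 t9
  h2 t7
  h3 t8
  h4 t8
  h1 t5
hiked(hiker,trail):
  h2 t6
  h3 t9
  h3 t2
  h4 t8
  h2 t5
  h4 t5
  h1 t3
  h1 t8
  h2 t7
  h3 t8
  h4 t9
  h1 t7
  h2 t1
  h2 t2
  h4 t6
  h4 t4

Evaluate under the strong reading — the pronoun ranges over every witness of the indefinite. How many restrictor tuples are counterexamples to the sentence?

"it" takes "a trail" as antecedent — a donkey pronoun bound across the clause boundary.
Strong reading: for every (h,t) with mapped(h,t), hiked(h,t).
Restrictor pairs: (h1,t5) ✗  (h2,t1) ✓  (h2,t2) ✓  (h2,t7) ✓  (h3,t8) ✓  (h3,t9) ✓  (h4,t4) ✓  (h4,t6) ✓  (h4,t8) ✓  (h4,t9) ✓
Counterexamples (restrictor pairs failing the scope): 1.

1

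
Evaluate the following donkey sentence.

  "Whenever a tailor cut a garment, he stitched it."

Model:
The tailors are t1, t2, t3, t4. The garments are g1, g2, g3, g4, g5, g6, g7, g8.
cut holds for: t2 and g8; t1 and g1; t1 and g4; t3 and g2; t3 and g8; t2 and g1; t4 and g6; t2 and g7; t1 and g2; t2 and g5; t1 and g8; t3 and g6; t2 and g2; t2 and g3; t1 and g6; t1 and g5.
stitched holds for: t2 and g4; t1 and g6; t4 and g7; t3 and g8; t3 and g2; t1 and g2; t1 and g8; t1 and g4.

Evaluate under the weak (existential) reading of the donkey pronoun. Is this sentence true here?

"it" takes "a garment" as antecedent — a donkey pronoun bound across the clause boundary.
Weak reading: every tailor t with some cut-garment has at least one cut-garment g such that stitched(t,g).
Per tailor: t1:✓  t2:✗  t3:✓  t4:✗
t2 has no witness among its cut-garments.

False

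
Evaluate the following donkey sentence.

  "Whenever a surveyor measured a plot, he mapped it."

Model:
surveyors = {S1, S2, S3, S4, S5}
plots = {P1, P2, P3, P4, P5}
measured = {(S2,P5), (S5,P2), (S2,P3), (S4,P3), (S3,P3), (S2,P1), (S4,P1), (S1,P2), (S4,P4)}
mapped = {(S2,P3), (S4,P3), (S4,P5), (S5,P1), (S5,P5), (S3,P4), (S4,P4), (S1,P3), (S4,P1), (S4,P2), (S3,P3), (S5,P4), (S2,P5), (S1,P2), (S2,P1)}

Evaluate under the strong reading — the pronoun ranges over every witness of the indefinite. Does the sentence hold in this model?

"it" takes "a plot" as antecedent — a donkey pronoun bound across the clause boundary.
Strong reading: for every (s,p) with measured(s,p), mapped(s,p).
Restrictor pairs: (S1,P2) ✓  (S2,P1) ✓  (S2,P3) ✓  (S2,P5) ✓  (S3,P3) ✓  (S4,P1) ✓  (S4,P3) ✓  (S4,P4) ✓  (S5,P2) ✗
Counterexample: (S5,P2) is in measured but fails the scope.

False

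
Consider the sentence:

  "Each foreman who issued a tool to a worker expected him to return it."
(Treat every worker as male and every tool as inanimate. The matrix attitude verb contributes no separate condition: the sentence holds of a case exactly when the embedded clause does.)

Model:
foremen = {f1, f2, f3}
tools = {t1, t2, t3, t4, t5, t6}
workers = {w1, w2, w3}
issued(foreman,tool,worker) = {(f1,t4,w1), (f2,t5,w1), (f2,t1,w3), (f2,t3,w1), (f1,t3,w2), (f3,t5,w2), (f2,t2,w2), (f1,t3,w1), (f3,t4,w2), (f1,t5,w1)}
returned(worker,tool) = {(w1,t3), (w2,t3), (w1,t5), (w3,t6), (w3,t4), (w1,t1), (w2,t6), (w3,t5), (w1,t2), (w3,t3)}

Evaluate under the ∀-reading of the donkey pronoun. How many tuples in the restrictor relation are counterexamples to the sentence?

"him" takes "a worker" as antecedent and "it" takes "a tool"; both are donkey pronouns co-varying with the restrictor.
Strong reading: for every (f,t,w) with issued(f,t,w), returned(w,t).
Restrictor triples: (f1,t3,w1)→returned(w1,t3) ✓  (f1,t3,w2)→returned(w2,t3) ✓  (f1,t4,w1)→returned(w1,t4) ✗  (f1,t5,w1)→returned(w1,t5) ✓  (f2,t1,w3)→returned(w3,t1) ✗  (f2,t2,w2)→returned(w2,t2) ✗  (f2,t3,w1)→returned(w1,t3) ✓  (f2,t5,w1)→returned(w1,t5) ✓  (f3,t4,w2)→returned(w2,t4) ✗  (f3,t5,w2)→returned(w2,t5) ✗
Counterexamples (restrictor triples failing the scope): 5.

5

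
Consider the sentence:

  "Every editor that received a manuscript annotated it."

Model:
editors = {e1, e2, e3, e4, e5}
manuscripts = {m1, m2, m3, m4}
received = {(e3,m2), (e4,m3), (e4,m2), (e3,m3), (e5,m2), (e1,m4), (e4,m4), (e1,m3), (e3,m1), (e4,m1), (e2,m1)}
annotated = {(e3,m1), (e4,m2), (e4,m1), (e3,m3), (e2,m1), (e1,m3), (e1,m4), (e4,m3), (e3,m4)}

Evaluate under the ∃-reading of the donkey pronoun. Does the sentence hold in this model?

"it" takes "a manuscript" as antecedent — a donkey pronoun bound across the clause boundary.
Weak reading: every editor e with some received-manuscript has at least one received-manuscript m such that annotated(e,m).
Per editor: e1:✓  e2:✓  e3:✓  e4:✓  e5:✗
e5 has no witness among its received-manuscripts.

False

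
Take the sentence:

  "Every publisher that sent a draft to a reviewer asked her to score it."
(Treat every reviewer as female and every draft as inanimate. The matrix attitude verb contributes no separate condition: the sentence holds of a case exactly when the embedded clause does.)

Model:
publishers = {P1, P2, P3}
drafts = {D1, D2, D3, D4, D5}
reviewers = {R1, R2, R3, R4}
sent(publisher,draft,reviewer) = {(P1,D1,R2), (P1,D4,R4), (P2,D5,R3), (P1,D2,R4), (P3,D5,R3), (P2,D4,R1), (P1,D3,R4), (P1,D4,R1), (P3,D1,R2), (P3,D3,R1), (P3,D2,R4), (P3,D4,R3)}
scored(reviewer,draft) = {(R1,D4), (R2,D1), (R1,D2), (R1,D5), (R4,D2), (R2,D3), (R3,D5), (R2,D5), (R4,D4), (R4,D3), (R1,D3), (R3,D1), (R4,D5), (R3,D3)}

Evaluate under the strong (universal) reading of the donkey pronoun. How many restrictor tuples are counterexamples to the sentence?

"her" takes "a reviewer" as antecedent and "it" takes "a draft"; both are donkey pronouns co-varying with the restrictor.
Strong reading: for every (p,d,r) with sent(p,d,r), scored(r,d).
Restrictor triples: (P1,D1,R2)→scored(R2,D1) ✓  (P1,D2,R4)→scored(R4,D2) ✓  (P1,D3,R4)→scored(R4,D3) ✓  (P1,D4,R1)→scored(R1,D4) ✓  (P1,D4,R4)→scored(R4,D4) ✓  (P2,D4,R1)→scored(R1,D4) ✓  (P2,D5,R3)→scored(R3,D5) ✓  (P3,D1,R2)→scored(R2,D1) ✓  (P3,D2,R4)→scored(R4,D2) ✓  (P3,D3,R1)→scored(R1,D3) ✓  (P3,D4,R3)→scored(R3,D4) ✗  (P3,D5,R3)→scored(R3,D5) ✓
Counterexamples (restrictor triples failing the scope): 1.

1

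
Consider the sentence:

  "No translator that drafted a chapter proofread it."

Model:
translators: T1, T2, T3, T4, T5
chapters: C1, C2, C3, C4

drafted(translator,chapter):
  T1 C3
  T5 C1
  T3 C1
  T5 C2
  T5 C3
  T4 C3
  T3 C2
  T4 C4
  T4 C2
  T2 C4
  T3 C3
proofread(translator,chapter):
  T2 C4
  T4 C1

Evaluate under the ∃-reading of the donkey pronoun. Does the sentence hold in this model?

False

"it" takes "a chapter" as antecedent — a donkey pronoun bound across the clause boundary.
Truth condition: for no (t,c) with drafted(t,c) does proofread(t,c) hold.
Restrictor pairs — does the scope hold? (T1,C3):fails  (T2,C4):holds  (T3,C1):fails  (T3,C2):fails  (T3,C3):fails  (T4,C2):fails  (T4,C3):fails  (T4,C4):fails  (T5,C1):fails  (T5,C2):fails  (T5,C3):fails
Scope holds for 1 pair(s), so the sentence is false.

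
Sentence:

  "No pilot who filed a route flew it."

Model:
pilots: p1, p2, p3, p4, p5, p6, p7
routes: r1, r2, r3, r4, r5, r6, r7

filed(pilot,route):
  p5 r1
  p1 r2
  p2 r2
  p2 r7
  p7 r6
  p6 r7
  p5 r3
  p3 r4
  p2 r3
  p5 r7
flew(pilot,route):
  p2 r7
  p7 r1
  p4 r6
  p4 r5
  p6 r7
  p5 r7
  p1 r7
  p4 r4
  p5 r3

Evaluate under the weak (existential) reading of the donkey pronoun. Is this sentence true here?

False

"it" takes "a route" as antecedent — a donkey pronoun bound across the clause boundary.
Truth condition: for no (p,r) with filed(p,r) does flew(p,r) hold.
Restrictor pairs — does the scope hold? (p1,r2):fails  (p2,r2):fails  (p2,r3):fails  (p2,r7):holds  (p3,r4):fails  (p5,r1):fails  (p5,r3):holds  (p5,r7):holds  (p6,r7):holds  (p7,r6):fails
Scope holds for 4 pair(s), so the sentence is false.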